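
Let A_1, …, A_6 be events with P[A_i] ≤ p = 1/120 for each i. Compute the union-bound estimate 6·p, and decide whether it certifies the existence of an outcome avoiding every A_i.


Union bound: P[∪_{i=1}^{6} A_i] ≤ Σ_i P[A_i] ≤ 6·p = 6·(1/120) = 1/20.
Numerically: 1/20 ≈ 0.05000.
Is 1/20 < 1? YES.
Since P[∪ A_i] ≤ 1/20 < 1, the complement has P[∩ A_i^c] ≥ 1 − 1/20 = 19/20 > 0, so some outcome avoids every A_i.

6·p = 1/20 ≈ 0.05000; existence CERTIFIED by the union bound.


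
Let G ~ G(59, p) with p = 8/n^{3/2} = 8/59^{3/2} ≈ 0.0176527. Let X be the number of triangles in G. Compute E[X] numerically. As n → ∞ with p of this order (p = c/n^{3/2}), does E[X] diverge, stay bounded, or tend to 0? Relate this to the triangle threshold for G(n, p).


Number of potential triangles: C(59, 3) = 32509.
Each occurs with probability p³ ≈ (0.0176527)³ ≈ 5.50092734e-06.
By linearity: E[X] = C(59, 3)·p³ ≈ 32509 · 5.50092734e-06 ≈ 0.178830.
Since α = 3/2 > 1, p = c/n^{3/2} = o(1/n) is below the triangle threshold p ~ 1/n. Asymptotically E[X] ~ (c³/6)·n^{3(1−α)} = (8³/6)·n^{-1.5} → 0, so by Markov's inequality G has no triangles w.h.p.

E[X] ≈ 0.178830; in regime p = Θ(1/n^{3/2}) E[X] tends to 0 (below the triangle threshold p ~ 1/n).


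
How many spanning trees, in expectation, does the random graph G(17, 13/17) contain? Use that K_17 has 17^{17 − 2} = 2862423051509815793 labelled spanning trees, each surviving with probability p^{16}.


K_17 has 17^{17 − 2} = 2862423051509815793 labelled spanning trees.
For each such spanning tree H, let X_H = 1 if all 16 edges of H are present in G. Then P[X_H = 1] = p^{16} = (13/17)^{16} = 665416609183179841/48661191875666868481.
By linearity: E[X] = Σ_H E[X_H] = 2862423051509815793 · p^{16} = 2862423051509815793 · 665416609183179841/48661191875666868481 = 665416609183179841/17.
Numerically: E[X] ≈ 3.91e+16.

E[X] = 2862423051509815793 · (13/17)^{16} = 665416609183179841/17 ≈ 3.91e+16.


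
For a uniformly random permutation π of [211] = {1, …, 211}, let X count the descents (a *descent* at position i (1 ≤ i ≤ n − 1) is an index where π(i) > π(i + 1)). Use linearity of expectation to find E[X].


Write X = Σ X_I over i = 1, …, 210, with X_I the indicator of one descent.
There are 210 indicators.
For each fixed i, the pair (π(i), π(i+1)) is a uniformly random ordered pair of distinct values from {1, …, 211}; by symmetry P[π(i) > π(i+1)] = 1/2.
By linearity: E[X] = 210 · (1/2) = (211 − 1) · (1/2) = 105 ≈ 105.00000.

E[X] = 105 = 105.00000.


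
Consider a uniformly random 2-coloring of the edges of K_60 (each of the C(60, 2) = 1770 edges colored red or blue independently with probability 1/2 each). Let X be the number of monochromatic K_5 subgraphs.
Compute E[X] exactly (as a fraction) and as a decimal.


Let X = Σ_S X_S over the C(60, 5) = 5461512 subsets S of size 5, where X_S = 1 if the K_5 on S is monochromatic.
For a fixed S, the K_5 on S has C(5, 2) = 10 edges. P[all 10 edges red] = (1/2)^10, and likewise for blue, so P[monochromatic] = 2·(1/2)^10 = 2^{1 − 10} = 1/512.
Summing: E[X] = C(60, 5) · 2^{1 − 10} = 5461512 · 1/512 = 682689/64.
Numerically: E[X] ≈ 10667.0156.

E[X] = C(60,5)·2^(1−C(5,2)) = 682689/64 ≈ 10667.0156.


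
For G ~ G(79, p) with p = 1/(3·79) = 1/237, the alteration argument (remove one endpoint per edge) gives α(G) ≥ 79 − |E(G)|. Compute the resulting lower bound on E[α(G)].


E[|E(G)|] = C(79, 2)·p = 3081 · (1/237) = 13.
E[α(G)] ≥ n − E[|E(G)|] = 79 − 13 = 66.
Numerically: ≈ 66.000000.
(This is only a lower bound; the true E[α(G)] may be larger.)

E[α(G)] ≥ 66 ≈ 66.000000.


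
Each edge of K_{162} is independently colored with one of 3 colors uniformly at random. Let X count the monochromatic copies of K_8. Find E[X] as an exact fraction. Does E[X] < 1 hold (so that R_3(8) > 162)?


E[X] = C(162, 8) · 3^{1 − 28} = 9870758125020 · 3^{−27} = 9870758125020/7625597484987.
As a reduced fraction: E[X] = 121861211420/94143178827 ≈ 1.294.
Is E[X] < 1? NO.
Since E[X] ≥ 1, the first-moment bound is inconclusive at n = 162; it does NOT by itself certify R_3(8) > 162.

E[X] = 121861211420/94143178827 ≈ 1.294; E[X] ≥ 1; first-moment method inconclusive here.


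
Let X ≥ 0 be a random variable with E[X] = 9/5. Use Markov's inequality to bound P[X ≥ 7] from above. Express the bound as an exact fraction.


μ = E[X] = 9/5, a = 7.
Markov: P[X ≥ 7] ≤ μ/a = (9/5)/7 = 9/35.
Numerically: ≈ 0.257.
(Since a = 7 > μ = 1.800, the bound 9/35 is < 1 and informative.)

P[X ≥ 7] ≤ 9/35 ≈ 0.257.


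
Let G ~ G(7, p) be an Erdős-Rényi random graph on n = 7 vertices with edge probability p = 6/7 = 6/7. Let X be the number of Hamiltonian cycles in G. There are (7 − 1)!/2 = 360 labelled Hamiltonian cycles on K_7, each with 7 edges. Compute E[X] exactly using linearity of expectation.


K_7 has (7 − 1)!/2 = 360 labelled Hamiltonian cycles.
For each such Hamiltonian cycle H, let X_H = 1 if all 7 edges of H are present in G. Then P[X_H = 1] = p^{7} = (6/7)^{7} = 279936/823543.
Summing the indicators: E[X] = Σ_H E[X_H] = 360 · p^{7} = 360 · 279936/823543 = 100776960/823543.
Numerically: E[X] ≈ 122.

E[X] = 360 · (6/7)^{7} = 100776960/823543 ≈ 122.


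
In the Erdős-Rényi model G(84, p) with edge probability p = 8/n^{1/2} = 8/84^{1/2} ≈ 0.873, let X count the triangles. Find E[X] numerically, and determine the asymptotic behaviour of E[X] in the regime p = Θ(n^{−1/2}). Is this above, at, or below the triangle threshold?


Number of potential triangles: C(84, 3) = 95284.
Each occurs with probability p³ ≈ (0.873)³ ≈ 6.65045e-01.
By linearity: E[X] = C(84, 3)·p³ ≈ 95284 · 6.65045e-01 ≈ 63368.148.
Since α = 1/2 < 1, p = c/n^{1/2} ≫ 1/n is above the triangle threshold p ~ 1/n. Asymptotically E[X] ~ (c³/6)·n^{3(1−α)} = (8³/6)·n^{1.5} → ∞; triangles are abundant w.h.p.

E[X] ≈ 63368.148; in regime p = Θ(1/n^{1/2}) E[X] diverges (above the triangle threshold p ~ 1/n).


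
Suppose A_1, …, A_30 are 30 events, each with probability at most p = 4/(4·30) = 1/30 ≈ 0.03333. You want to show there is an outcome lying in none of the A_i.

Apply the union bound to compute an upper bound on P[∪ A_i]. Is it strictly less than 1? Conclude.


Union bound: P[∪_{i=1}^{30} A_i] ≤ Σ_i P[A_i] ≤ 30·p = 30·(1/30) = 1.
Numerically: 1 ≈ 1.00000.
Is 1 < 1? NO.
Since the bound 1 is ≥ 1, the union bound is uninformative here; it does NOT by itself certify existence.

30·p = 1 ≈ 1.00000; existence NOT certified by the union bound.


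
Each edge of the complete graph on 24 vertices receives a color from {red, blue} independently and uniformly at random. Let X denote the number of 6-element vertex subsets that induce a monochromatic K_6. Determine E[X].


Let X = Σ_S X_S over the C(24, 6) = 134596 subsets S of size 6, where X_S = 1 if the K_6 on S is monochromatic.
For a fixed S, the K_6 on S has C(6, 2) = 15 edges. P[all 15 edges red] = (1/2)^15, and likewise for blue, so P[monochromatic] = 2·(1/2)^15 = 2^{1 − 15} = 1/16384.
By linearity of expectation: E[X] = C(24, 6) · 2^{1 − 15} = 134596 · 1/16384 = 33649/4096.
Numerically: E[X] ≈ 8.21509.

E[X] = C(24,6)·2^(1−C(6,2)) = 33649/4096 ≈ 8.21509.


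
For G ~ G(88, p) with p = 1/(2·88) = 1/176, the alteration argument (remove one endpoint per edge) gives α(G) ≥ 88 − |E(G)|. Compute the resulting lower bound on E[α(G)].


E[|E(G)|] = C(88, 2)·p = 3828 · (1/176) = 87/4.
E[α(G)] ≥ n − E[|E(G)|] = 88 − 87/4 = 265/4.
Numerically: ≈ 66.2500.
(This is only a lower bound; the true E[α(G)] may be larger.)

E[α(G)] ≥ 265/4 ≈ 66.2500.


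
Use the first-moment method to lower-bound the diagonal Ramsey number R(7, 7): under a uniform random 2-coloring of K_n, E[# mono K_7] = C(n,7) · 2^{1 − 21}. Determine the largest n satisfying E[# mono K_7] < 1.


We need C(n, 7) · 2^{1 − 21} < 1, i.e. C(n, 7) < 2^{21 − 1} = 1048576.
Check values of n near the boundary:
  n = 22: C(22, 7) = 170544; 170544 < 1048576? YES
  n = 23: C(23, 7) = 245157; 245157 < 1048576? YES
  n = 24: C(24, 7) = 346104; 346104 < 1048576? YES
  n = 25: C(25, 7) = 480700; 480700 < 1048576? YES
  n = 26: C(26, 7) = 657800; 657800 < 1048576? YES
  n = 27: C(27, 7) = 888030; 888030 < 1048576? YES
  n = 28: C(28, 7) = 1184040; 1184040 < 1048576? NO
  n = 29: C(29, 7) = 1560780; 1560780 < 1048576? NO
The largest n with C(n, 7) < 1048576 is n = 27 (where E[X] = 444015/524288 ≈ 0.846891). Hence R(7, 7) > 27, i.e. R(7, 7) ≥ 28.

Largest n = 27; hence R(7, 7) > 27.


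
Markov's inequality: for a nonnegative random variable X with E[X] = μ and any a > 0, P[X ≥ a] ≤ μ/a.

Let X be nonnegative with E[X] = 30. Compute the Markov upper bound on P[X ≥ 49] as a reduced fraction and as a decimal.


μ = E[X] = 30, a = 49.
Markov: P[X ≥ 49] ≤ μ/a = (30)/49 = 30/49.
Numerically: ≈ 0.612.
(Since a = 49 > μ = 30.000, the bound 30/49 is < 1 and informative.)

P[X ≥ 49] ≤ 30/49 ≈ 0.612.


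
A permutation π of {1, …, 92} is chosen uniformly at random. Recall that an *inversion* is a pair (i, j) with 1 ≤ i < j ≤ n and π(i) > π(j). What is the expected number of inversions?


Write X = Σ X_I over the C(92, 2) = 4186 pairs i < j, with X_I the indicator of one inversion.
There are 4186 indicators.
For each fixed pair i < j, the values π(i) and π(j) are two distinct elements of {1, …, 92} in uniformly random order; by symmetry P[π(i) > π(j)] = 1/2.
By linearity: E[X] = 4186 · (1/2) = C(92, 2) · (1/2) = 4186/2 = 2093 ≈ 2093.00000.

E[X] = 2093 = 2093.00000.


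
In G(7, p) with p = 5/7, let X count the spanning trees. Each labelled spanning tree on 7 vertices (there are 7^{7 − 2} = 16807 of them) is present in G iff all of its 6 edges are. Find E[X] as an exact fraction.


K_7 has 7^{7 − 2} = 16807 labelled spanning trees.
For each such spanning tree H, let X_H = 1 if all 6 edges of H are present in G. Then P[X_H = 1] = p^{6} = (5/7)^{6} = 15625/117649.
By linearity of expectation: E[X] = Σ_H E[X_H] = 16807 · p^{6} = 16807 · 15625/117649 = 15625/7.
Numerically: E[X] ≈ 2232.

E[X] = 16807 · (5/7)^{6} = 15625/7 ≈ 2232.


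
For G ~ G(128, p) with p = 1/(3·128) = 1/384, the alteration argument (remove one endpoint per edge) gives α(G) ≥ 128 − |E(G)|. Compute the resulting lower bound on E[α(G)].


E[|E(G)|] = C(128, 2)·p = 8128 · (1/384) = 127/6.
E[α(G)] ≥ n − E[|E(G)|] = 128 − 127/6 = 641/6.
Numerically: ≈ 106.833.
(This is only a lower bound; the true E[α(G)] may be larger.)

E[α(G)] ≥ 641/6 ≈ 106.833.


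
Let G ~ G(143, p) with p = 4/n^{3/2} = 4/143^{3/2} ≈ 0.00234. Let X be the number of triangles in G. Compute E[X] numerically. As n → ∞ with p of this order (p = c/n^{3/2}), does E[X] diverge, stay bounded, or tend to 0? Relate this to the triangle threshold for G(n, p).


Number of potential triangles: C(143, 3) = 477191.
Each occurs with probability p³ ≈ (0.00234)³ ≈ 1.27988e-08.
By linearity: E[X] = C(143, 3)·p³ ≈ 477191 · 1.27988e-08 ≈ 0.006.
Since α = 3/2 > 1, p = c/n^{3/2} = o(1/n) is below the triangle threshold p ~ 1/n. Asymptotically E[X] ~ (c³/6)·n^{3(1−α)} = (4³/6)·n^{-1.5} → 0, so by Markov's inequality G has no triangles w.h.p.

E[X] ≈ 0.006; in regime p = Θ(1/n^{3/2}) E[X] tends to 0 (below the triangle threshold p ~ 1/n).


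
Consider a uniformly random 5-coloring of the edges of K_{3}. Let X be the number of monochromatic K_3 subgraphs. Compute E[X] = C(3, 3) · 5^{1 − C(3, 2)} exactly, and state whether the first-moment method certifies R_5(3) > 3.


E[X] = C(3, 3) · 5^{1 − 3} = 1 · 5^{−2} = 1/25.
As a reduced fraction: E[X] = 1/25 ≈ 0.0400.
Is E[X] < 1? YES.
Since E[X] < 1, there exists a 5-coloring of K_{3} with no monochromatic K_3; hence R_5(3) > 3.

E[X] = 1/25 ≈ 0.0400; E[X] < 1, so R_5(3) > 3.


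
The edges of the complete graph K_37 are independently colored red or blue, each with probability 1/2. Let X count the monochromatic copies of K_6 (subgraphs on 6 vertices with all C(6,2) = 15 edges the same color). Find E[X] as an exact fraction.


Let X = Σ_S X_S over the C(37, 6) = 2324784 subsets S of size 6, where X_S = 1 if the K_6 on S is monochromatic.
For a fixed S, the K_6 on S has C(6, 2) = 15 edges. P[all 15 edges red] = (1/2)^15, and likewise for blue, so P[monochromatic] = 2·(1/2)^15 = 2^{1 − 15} = 1/16384.
Summing: E[X] = C(37, 6) · 2^{1 − 15} = 2324784 · 1/16384 = 145299/1024.
Numerically: E[X] ≈ 141.89355.

E[X] = C(37,6)·2^(1−C(6,2)) = 145299/1024 ≈ 141.89355.


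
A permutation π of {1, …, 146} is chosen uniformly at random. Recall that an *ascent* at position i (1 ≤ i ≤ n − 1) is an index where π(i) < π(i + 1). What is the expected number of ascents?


Write X = Σ X_I over i = 1, …, 145, with X_I the indicator of one ascent.
There are 145 indicators.
For each fixed i, the pair (π(i), π(i+1)) is a uniformly random ordered pair of distinct values from {1, …, 146}; by symmetry P[π(i) < π(i+1)] = 1/2.
By linearity: E[X] = 145 · (1/2) = (146 − 1) · (1/2) = 145/2 ≈ 72.500000.

E[X] = 145/2 = 72.500000.


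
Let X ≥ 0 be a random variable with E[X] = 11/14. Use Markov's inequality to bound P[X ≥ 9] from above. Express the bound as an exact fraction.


μ = E[X] = 11/14, a = 9.
Markov: P[X ≥ 9] ≤ μ/a = (11/14)/9 = 11/126.
Numerically: ≈ 0.08730.
(Since a = 9 > μ = 0.78571, the bound 11/126 is < 1 and informative.)

P[X ≥ 9] ≤ 11/126 ≈ 0.08730.


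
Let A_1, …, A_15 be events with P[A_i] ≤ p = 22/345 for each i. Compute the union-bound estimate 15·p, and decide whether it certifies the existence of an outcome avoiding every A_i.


Union bound: P[∪_{i=1}^{15} A_i] ≤ Σ_i P[A_i] ≤ 15·p = 15·(22/345) = 22/23.
Numerically: 22/23 ≈ 0.9565.
Is 22/23 < 1? YES.
Since P[∪ A_i] ≤ 22/23 < 1, the complement has P[∩ A_i^c] ≥ 1 − 22/23 = 1/23 > 0, so some outcome avoids every A_i.

15·p = 22/23 ≈ 0.9565; existence CERTIFIED by the union bound.


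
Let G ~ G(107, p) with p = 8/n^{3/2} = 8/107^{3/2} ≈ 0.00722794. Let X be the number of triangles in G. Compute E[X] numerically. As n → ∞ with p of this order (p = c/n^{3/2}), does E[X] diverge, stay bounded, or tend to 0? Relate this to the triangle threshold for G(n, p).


Number of potential triangles: C(107, 3) = 198485.
Each occurs with probability p³ ≈ (0.00722794)³ ≈ 3.77609543e-07.
By linearity: E[X] = C(107, 3)·p³ ≈ 198485 · 3.77609543e-07 ≈ 0.074950.
Since α = 3/2 > 1, p = c/n^{3/2} = o(1/n) is below the triangle threshold p ~ 1/n. Asymptotically E[X] ~ (c³/6)·n^{3(1−α)} = (8³/6)·n^{-1.5} → 0, so by Markov's inequality G has no triangles w.h.p.

E[X] ≈ 0.074950; in regime p = Θ(1/n^{3/2}) E[X] tends to 0 (below the triangle threshold p ~ 1/n).


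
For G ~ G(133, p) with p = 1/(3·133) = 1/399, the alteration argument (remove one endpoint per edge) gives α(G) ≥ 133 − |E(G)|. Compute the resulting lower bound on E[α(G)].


E[|E(G)|] = C(133, 2)·p = 8778 · (1/399) = 22.
E[α(G)] ≥ n − E[|E(G)|] = 133 − 22 = 111.
Numerically: ≈ 111.000.
(This is only a lower bound; the true E[α(G)] may be larger.)

E[α(G)] ≥ 111 ≈ 111.000.


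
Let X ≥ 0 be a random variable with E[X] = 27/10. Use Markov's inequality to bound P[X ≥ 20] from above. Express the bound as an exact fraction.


μ = E[X] = 27/10, a = 20.
Markov: P[X ≥ 20] ≤ μ/a = (27/10)/20 = 27/200.
Numerically: ≈ 0.135000.
(Since a = 20 > μ = 2.700000, the bound 27/200 is < 1 and informative.)

P[X ≥ 20] ≤ 27/200 ≈ 0.135000.


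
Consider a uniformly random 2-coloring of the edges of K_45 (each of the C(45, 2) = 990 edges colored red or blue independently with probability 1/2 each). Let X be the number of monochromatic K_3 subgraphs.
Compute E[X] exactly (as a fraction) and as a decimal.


Let X = Σ_S X_S over the C(45, 3) = 14190 subsets S of size 3, where X_S = 1 if the K_3 on S is monochromatic.
For a fixed S, the K_3 on S has C(3, 2) = 3 edges. P[all 3 edges red] = (1/2)^3, and likewise for blue, so P[monochromatic] = 2·(1/2)^3 = 2^{1 − 3} = 1/4.
Summing: E[X] = C(45, 3) · 2^{1 − 3} = 14190 · 1/4 = 7095/2.
Numerically: E[X] ≈ 3547.5000.

E[X] = C(45,3)·2^(1−C(3,2)) = 7095/2 ≈ 3547.5000.


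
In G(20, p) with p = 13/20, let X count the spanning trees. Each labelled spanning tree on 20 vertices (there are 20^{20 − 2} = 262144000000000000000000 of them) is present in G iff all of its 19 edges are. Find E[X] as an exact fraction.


K_20 has 20^{20 − 2} = 262144000000000000000000 labelled spanning trees.
For each such spanning tree H, let X_H = 1 if all 19 edges of H are present in G. Then P[X_H = 1] = p^{19} = (13/20)^{19} = 1461920290375446110677/5242880000000000000000000.
By linearity: E[X] = Σ_H E[X_H] = 262144000000000000000000 · p^{19} = 262144000000000000000000 · 1461920290375446110677/5242880000000000000000000 = 1461920290375446110677/20.
Numerically: E[X] ≈ 7.31e+19.

E[X] = 262144000000000000000000 · (13/20)^{19} = 1461920290375446110677/20 ≈ 7.31e+19.


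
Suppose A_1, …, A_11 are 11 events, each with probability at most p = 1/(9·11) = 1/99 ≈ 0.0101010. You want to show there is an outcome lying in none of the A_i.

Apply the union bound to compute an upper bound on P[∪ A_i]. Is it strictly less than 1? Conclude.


Union bound: P[∪_{i=1}^{11} A_i] ≤ Σ_i P[A_i] ≤ 11·p = 11·(1/99) = 1/9.
Numerically: 1/9 ≈ 0.1111111.
Is 1/9 < 1? YES.
Since P[∪ A_i] ≤ 1/9 < 1, the complement has P[∩ A_i^c] ≥ 1 − 1/9 = 8/9 > 0, so some outcome avoids every A_i.

11·p = 1/9 ≈ 0.1111111; existence CERTIFIED by the union bound.


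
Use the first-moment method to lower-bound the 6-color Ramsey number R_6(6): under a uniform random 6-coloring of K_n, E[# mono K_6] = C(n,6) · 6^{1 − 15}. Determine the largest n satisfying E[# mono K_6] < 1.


We need C(n, 6) · 6^{1 − 15} < 1, i.e. C(n, 6) < 6^{15 − 1} = 78364164096.
Check values of n near the boundary:
  n = 193: C(193, 6) = 66364016544; 66364016544 < 78364164096? YES
  n = 194: C(194, 6) = 68482017072; 68482017072 < 78364164096? YES
  n = 195: C(195, 6) = 70656049360; 70656049360 < 78364164096? YES
  n = 196: C(196, 6) = 72887293024; 72887293024 < 78364164096? YES
  n = 197: C(197, 6) = 75176946208; 75176946208 < 78364164096? YES
  n = 198: C(198, 6) = 77526225777; 77526225777 < 78364164096? YES
  n = 199: C(199, 6) = 79936367511; 79936367511 < 78364164096? NO
  n = 200: C(200, 6) = 82408626300; 82408626300 < 78364164096? NO
The largest n with C(n, 6) < 78364164096 is n = 198 (where E[X] = 25842075259/26121388032 ≈ 0.98931). Hence R_6(6) > 198, i.e. R_6(6) ≥ 199.

Largest n = 198; hence R_6(6) > 198.


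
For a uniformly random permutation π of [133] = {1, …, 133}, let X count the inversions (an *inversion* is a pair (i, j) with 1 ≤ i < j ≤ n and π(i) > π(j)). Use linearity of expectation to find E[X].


Write X = Σ X_I over the C(133, 2) = 8778 pairs i < j, with X_I the indicator of one inversion.
There are 8778 indicators.
For each fixed pair i < j, the values π(i) and π(j) are two distinct elements of {1, …, 133} in uniformly random order; by symmetry P[π(i) > π(j)] = 1/2.
By linearity: E[X] = 8778 · (1/2) = C(133, 2) · (1/2) = 8778/2 = 4389 ≈ 4389.000.

E[X] = 4389 = 4389.000.


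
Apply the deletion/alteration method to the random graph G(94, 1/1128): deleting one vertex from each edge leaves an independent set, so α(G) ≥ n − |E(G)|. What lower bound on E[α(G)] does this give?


E[|E(G)|] = C(94, 2)·p = 4371 · (1/1128) = 31/8.
E[α(G)] ≥ n − E[|E(G)|] = 94 − 31/8 = 721/8.
Numerically: ≈ 90.125.
(This is only a lower bound; the true E[α(G)] may be larger.)

E[α(G)] ≥ 721/8 ≈ 90.125.


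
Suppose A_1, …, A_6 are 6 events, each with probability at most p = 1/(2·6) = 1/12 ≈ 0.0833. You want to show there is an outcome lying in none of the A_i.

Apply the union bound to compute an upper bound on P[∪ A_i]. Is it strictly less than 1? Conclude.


Union bound: P[∪_{i=1}^{6} A_i] ≤ Σ_i P[A_i] ≤ 6·p = 6·(1/12) = 1/2.
Numerically: 1/2 ≈ 0.5000.
Is 1/2 < 1? YES.
Since P[∪ A_i] ≤ 1/2 < 1, the complement has P[∩ A_i^c] ≥ 1 − 1/2 = 1/2 > 0, so some outcome avoids every A_i.

6·p = 1/2 ≈ 0.5000; existence CERTIFIED by the union bound.


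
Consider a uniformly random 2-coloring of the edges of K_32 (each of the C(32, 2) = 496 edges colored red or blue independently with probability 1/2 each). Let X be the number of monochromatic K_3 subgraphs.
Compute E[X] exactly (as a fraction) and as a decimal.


Let X = Σ_S X_S over the C(32, 3) = 4960 subsets S of size 3, where X_S = 1 if the K_3 on S is monochromatic.
For a fixed S, the K_3 on S has C(3, 2) = 3 edges. P[all 3 edges red] = (1/2)^3, and likewise for blue, so P[monochromatic] = 2·(1/2)^3 = 2^{1 − 3} = 1/4.
Summing: E[X] = C(32, 3) · 2^{1 − 3} = 4960 · 1/4 = 1240.
Numerically: E[X] ≈ 1240.00000.

E[X] = C(32,3)·2^(1−C(3,2)) = 1240 ≈ 1240.00000.


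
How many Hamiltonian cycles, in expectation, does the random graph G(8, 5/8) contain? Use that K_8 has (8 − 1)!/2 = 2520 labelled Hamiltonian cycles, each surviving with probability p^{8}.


K_8 has (8 − 1)!/2 = 2520 labelled Hamiltonian cycles.
For each such Hamiltonian cycle H, let X_H = 1 if all 8 edges of H are present in G. Then P[X_H = 1] = p^{8} = (5/8)^{8} = 390625/16777216.
By linearity of expectation: E[X] = Σ_H E[X_H] = 2520 · p^{8} = 2520 · 390625/16777216 = 123046875/2097152.
Numerically: E[X] ≈ 58.6733.

E[X] = 2520 · (5/8)^{8} = 123046875/2097152 ≈ 58.6733.


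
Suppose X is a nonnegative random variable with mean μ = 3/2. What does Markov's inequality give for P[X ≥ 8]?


μ = E[X] = 3/2, a = 8.
Markov: P[X ≥ 8] ≤ μ/a = (3/2)/8 = 3/16.
Numerically: ≈ 0.18750.
(Since a = 8 > μ = 1.50000, the bound 3/16 is < 1 and informative.)

P[X ≥ 8] ≤ 3/16 ≈ 0.18750.


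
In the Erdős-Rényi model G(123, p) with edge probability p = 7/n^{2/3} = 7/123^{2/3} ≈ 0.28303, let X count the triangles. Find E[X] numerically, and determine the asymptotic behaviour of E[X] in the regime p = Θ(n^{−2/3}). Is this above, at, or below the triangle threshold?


Number of potential triangles: C(123, 3) = 302621.
Each occurs with probability p³ ≈ (0.28303)³ ≈ 2.2671690e-02.
By linearity: E[X] = C(123, 3)·p³ ≈ 302621 · 2.2671690e-02 ≈ 6860.92954.
Since α = 2/3 < 1, p = c/n^{2/3} ≫ 1/n is above the triangle threshold p ~ 1/n. Asymptotically E[X] ~ (c³/6)·n^{3(1−α)} = (7³/6)·n^{1} → ∞; triangles are abundant w.h.p.

E[X] ≈ 6860.92954; in regime p = Θ(1/n^{2/3}) E[X] diverges (above the triangle threshold p ~ 1/n).


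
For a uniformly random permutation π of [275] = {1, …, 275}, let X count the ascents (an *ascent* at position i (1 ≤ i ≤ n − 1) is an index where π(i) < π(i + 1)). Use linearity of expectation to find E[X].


Write X = Σ X_I over i = 1, …, 274, with X_I the indicator of one ascent.
There are 274 indicators.
For each fixed i, the pair (π(i), π(i+1)) is a uniformly random ordered pair of distinct values from {1, …, 275}; by symmetry P[π(i) < π(i+1)] = 1/2.
By linearity: E[X] = 274 · (1/2) = (275 − 1) · (1/2) = 137 ≈ 137.000.

E[X] = 137 = 137.000.


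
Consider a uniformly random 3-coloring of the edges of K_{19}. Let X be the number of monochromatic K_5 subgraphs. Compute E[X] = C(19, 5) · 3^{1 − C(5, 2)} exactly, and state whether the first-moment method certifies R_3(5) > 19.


E[X] = C(19, 5) · 3^{1 − 10} = 11628 · 3^{−9} = 11628/19683.
As a reduced fraction: E[X] = 1292/2187 ≈ 0.59076.
Is E[X] < 1? YES.
Since E[X] < 1, there exists a 3-coloring of K_{19} with no monochromatic K_5; hence R_3(5) > 19.

E[X] = 1292/2187 ≈ 0.59076; E[X] < 1, so R_3(5) > 19.


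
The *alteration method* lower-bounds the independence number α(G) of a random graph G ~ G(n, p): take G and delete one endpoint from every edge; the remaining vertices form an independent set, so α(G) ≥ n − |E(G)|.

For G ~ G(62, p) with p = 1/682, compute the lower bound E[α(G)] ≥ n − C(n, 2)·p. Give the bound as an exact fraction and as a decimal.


E[|E(G)|] = C(62, 2)·p = 1891 · (1/682) = 61/22.
E[α(G)] ≥ n − E[|E(G)|] = 62 − 61/22 = 1303/22.
Numerically: ≈ 59.227.
(This is only a lower bound; the true E[α(G)] may be larger.)

E[α(G)] ≥ 1303/22 ≈ 59.227.


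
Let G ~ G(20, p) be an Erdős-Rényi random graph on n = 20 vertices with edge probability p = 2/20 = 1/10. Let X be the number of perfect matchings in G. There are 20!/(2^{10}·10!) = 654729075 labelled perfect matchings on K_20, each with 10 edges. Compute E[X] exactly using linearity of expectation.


K_20 has 20!/(2^{10}·10!) = 654729075 labelled perfect matchings.
For each such perfect matching H, let X_H = 1 if all 10 edges of H are present in G. Then P[X_H = 1] = p^{10} = (1/10)^{10} = 1/10000000000.
By linearity of expectation: E[X] = Σ_H E[X_H] = 654729075 · p^{10} = 654729075 · 1/10000000000 = 26189163/400000000.
Numerically: E[X] ≈ 0.06547.

E[X] = 654729075 · (1/10)^{10} = 26189163/400000000 ≈ 0.06547.


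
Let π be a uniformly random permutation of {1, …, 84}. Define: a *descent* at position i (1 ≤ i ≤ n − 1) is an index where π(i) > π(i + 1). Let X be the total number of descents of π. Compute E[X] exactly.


Write X = Σ X_I over i = 1, …, 83, with X_I the indicator of one descent.
There are 83 indicators.
For each fixed i, the pair (π(i), π(i+1)) is a uniformly random ordered pair of distinct values from {1, …, 84}; by symmetry P[π(i) > π(i+1)] = 1/2.
By linearity: E[X] = 83 · (1/2) = (84 − 1) · (1/2) = 83/2 ≈ 41.50000.

E[X] = 83/2 = 41.50000.


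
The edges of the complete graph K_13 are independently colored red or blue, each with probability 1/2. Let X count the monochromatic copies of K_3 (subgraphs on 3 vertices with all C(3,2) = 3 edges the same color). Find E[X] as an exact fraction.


Let X = Σ_S X_S over the C(13, 3) = 286 subsets S of size 3, where X_S = 1 if the K_3 on S is monochromatic.
For a fixed S, the K_3 on S has C(3, 2) = 3 edges. P[all 3 edges red] = (1/2)^3, and likewise for blue, so P[monochromatic] = 2·(1/2)^3 = 2^{1 − 3} = 1/4.
By linearity of expectation: E[X] = C(13, 3) · 2^{1 − 3} = 286 · 1/4 = 143/2.
Numerically: E[X] ≈ 71.50000.

E[X] = C(13,3)·2^(1−C(3,2)) = 143/2 ≈ 71.50000.


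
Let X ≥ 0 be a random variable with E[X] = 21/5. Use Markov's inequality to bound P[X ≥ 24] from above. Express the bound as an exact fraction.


μ = E[X] = 21/5, a = 24.
Markov: P[X ≥ 24] ≤ μ/a = (21/5)/24 = 7/40.
Numerically: ≈ 0.175.
(Since a = 24 > μ = 4.200, the bound 7/40 is < 1 and informative.)

P[X ≥ 24] ≤ 7/40 ≈ 0.175.


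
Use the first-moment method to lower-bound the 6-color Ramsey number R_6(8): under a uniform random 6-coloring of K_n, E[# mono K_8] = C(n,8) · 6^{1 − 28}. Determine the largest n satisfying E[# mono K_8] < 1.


We need C(n, 8) · 6^{1 − 28} < 1, i.e. C(n, 8) < 6^{28 − 1} = 1023490369077469249536.
Check values of n near the boundary:
  n = 1589: C(1589, 8) = 990389025825605844438; 990389025825605844438 < 1023490369077469249536? YES
  n = 1590: C(1590, 8) = 995397314198933813310; 995397314198933813310 < 1023490369077469249536? YES
  n = 1591: C(1591, 8) = 1000427749141189953870; 1000427749141189953870 < 1023490369077469249536? YES
  n = 1592: C(1592, 8) = 1005480414540892933435; 1005480414540892933435 < 1023490369077469249536? YES
  n = 1593: C(1593, 8) = 1010555394551193970323; 1010555394551193970323 < 1023490369077469249536? YES
  n = 1594: C(1594, 8) = 1015652773590544255167; 1015652773590544255167 < 1023490369077469249536? YES
  n = 1595: C(1595, 8) = 1020772636343363633895; 1020772636343363633895 < 1023490369077469249536? YES
  n = 1596: C(1596, 8) = 1025915067760710553965; 1025915067760710553965 < 1023490369077469249536? NO
  n = 1597: C(1597, 8) = 1031080153060953275445; 1031080153060953275445 < 1023490369077469249536? NO
  n = 1598: C(1598, 8) = 1036267977730442348529; 1036267977730442348529 < 1023490369077469249536? NO
The largest n with C(n, 8) < 1023490369077469249536 is n = 1595 (where E[X] = 113419181815929292655/113721152119718805504 ≈ 0.997345). Hence R_6(8) > 1595, i.e. R_6(8) ≥ 1596.

Largest n = 1595; hence R_6(8) > 1595.


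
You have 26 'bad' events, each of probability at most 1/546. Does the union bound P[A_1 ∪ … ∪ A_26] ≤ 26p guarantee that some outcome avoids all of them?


Union bound: P[∪_{i=1}^{26} A_i] ≤ Σ_i P[A_i] ≤ 26·p = 26·(1/546) = 1/21.
Numerically: 1/21 ≈ 0.048.
Is 1/21 < 1? YES.
Since P[∪ A_i] ≤ 1/21 < 1, the complement has P[∩ A_i^c] ≥ 1 − 1/21 = 20/21 > 0, so some outcome avoids every A_i.

26·p = 1/21 ≈ 0.048; existence CERTIFIED by the union bound.


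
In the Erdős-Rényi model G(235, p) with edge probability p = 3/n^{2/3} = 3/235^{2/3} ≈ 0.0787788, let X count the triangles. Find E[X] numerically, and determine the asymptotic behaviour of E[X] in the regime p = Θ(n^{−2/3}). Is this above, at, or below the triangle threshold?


Number of potential triangles: C(235, 3) = 2135445.
Each occurs with probability p³ ≈ (0.0787788)³ ≈ 4.88909009e-04.
By linearity: E[X] = C(235, 3)·p³ ≈ 2135445 · 4.88909009e-04 ≈ 1044.038298.
Since α = 2/3 < 1, p = c/n^{2/3} ≫ 1/n is above the triangle threshold p ~ 1/n. Asymptotically E[X] ~ (c³/6)·n^{3(1−α)} = (3³/6)·n^{1} → ∞; triangles are abundant w.h.p.

E[X] ≈ 1044.038298; in regime p = Θ(1/n^{2/3}) E[X] diverges (above the triangle threshold p ~ 1/n).


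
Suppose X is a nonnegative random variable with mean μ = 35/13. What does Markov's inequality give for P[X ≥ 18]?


μ = E[X] = 35/13, a = 18.
Markov: P[X ≥ 18] ≤ μ/a = (35/13)/18 = 35/234.
Numerically: ≈ 0.1496.
(Since a = 18 > μ = 2.6923, the bound 35/234 is < 1 and informative.)

P[X ≥ 18] ≤ 35/234 ≈ 0.1496.


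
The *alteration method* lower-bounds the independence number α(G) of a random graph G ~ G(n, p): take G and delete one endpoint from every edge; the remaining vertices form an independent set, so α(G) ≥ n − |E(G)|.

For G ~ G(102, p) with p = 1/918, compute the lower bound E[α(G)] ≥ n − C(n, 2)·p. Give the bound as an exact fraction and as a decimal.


E[|E(G)|] = C(102, 2)·p = 5151 · (1/918) = 101/18.
E[α(G)] ≥ n − E[|E(G)|] = 102 − 101/18 = 1735/18.
Numerically: ≈ 96.38889.
(This is only a lower bound; the true E[α(G)] may be larger.)

E[α(G)] ≥ 1735/18 ≈ 96.38889.


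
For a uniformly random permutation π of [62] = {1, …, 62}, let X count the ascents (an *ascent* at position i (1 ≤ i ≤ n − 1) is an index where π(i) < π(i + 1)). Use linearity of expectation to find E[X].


Write X = Σ X_I over i = 1, …, 61, with X_I the indicator of one ascent.
There are 61 indicators.
For each fixed i, the pair (π(i), π(i+1)) is a uniformly random ordered pair of distinct values from {1, …, 62}; by symmetry P[π(i) < π(i+1)] = 1/2.
By linearity: E[X] = 61 · (1/2) = (62 − 1) · (1/2) = 61/2 ≈ 30.500.

E[X] = 61/2 = 30.500.


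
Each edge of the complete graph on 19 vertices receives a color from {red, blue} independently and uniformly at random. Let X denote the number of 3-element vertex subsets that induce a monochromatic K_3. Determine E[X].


Let X = Σ_S X_S over the C(19, 3) = 969 subsets S of size 3, where X_S = 1 if the K_3 on S is monochromatic.
For a fixed S, the K_3 on S has C(3, 2) = 3 edges. P[all 3 edges red] = (1/2)^3, and likewise for blue, so P[monochromatic] = 2·(1/2)^3 = 2^{1 − 3} = 1/4.
By linearity of expectation: E[X] = C(19, 3) · 2^{1 − 3} = 969 · 1/4 = 969/4.
Numerically: E[X] ≈ 242.2500.

E[X] = C(19,3)·2^(1−C(3,2)) = 969/4 ≈ 242.2500.


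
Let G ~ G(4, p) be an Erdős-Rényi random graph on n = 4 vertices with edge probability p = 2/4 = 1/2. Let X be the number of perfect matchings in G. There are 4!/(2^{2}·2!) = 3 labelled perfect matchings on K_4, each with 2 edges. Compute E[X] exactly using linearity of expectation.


K_4 has 4!/(2^{2}·2!) = 3 labelled perfect matchings.
For each such perfect matching H, let X_H = 1 if all 2 edges of H are present in G. Then P[X_H = 1] = p^{2} = (1/2)^{2} = 1/4.
Summing the indicators: E[X] = Σ_H E[X_H] = 3 · p^{2} = 3 · 1/4 = 3/4.
Numerically: E[X] ≈ 0.75.

E[X] = 3 · (1/2)^{2} = 3/4 ≈ 0.75.


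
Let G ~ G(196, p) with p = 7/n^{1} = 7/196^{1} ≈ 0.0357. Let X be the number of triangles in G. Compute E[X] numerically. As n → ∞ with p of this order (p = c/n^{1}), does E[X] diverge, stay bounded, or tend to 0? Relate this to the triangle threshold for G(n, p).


Number of potential triangles: C(196, 3) = 1235780.
Each occurs with probability p³ ≈ (0.0357)³ ≈ 4.55539e-05.
By linearity: E[X] = C(196, 3)·p³ ≈ 1235780 · 4.55539e-05 ≈ 56.295.
Here α = 1, so p = 7/n is exactly at the triangle threshold p ~ 1/n. Asymptotically E[X] → c³/6 = 7³/6 = 343/6 ≈ 57.167, a bounded constant. In this regime the triangle count is asymptotically Poisson(c³/6).

E[X] ≈ 56.295; in regime p = Θ(1/n^{1}) E[X] stays bounded (at the triangle threshold p ~ 1/n).


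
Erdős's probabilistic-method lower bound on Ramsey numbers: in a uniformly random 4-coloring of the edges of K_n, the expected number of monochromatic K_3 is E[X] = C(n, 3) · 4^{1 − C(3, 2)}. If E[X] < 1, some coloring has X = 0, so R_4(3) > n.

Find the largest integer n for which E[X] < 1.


We need C(n, 3) · 4^{1 − 3} < 1, i.e. C(n, 3) < 4^{3 − 1} = 16.
Check values of n near the boundary:
  n = 3: C(3, 3) = 1; 1 < 16? YES
  n = 4: C(4, 3) = 4; 4 < 16? YES
  n = 5: C(5, 3) = 10; 10 < 16? YES
  n = 6: C(6, 3) = 20; 20 < 16? NO
  n = 7: C(7, 3) = 35; 35 < 16? NO
The largest n with C(n, 3) < 16 is n = 5 (where E[X] = 5/8 ≈ 0.6250). Hence R_4(3) > 5, i.e. R_4(3) ≥ 6.

Largest n = 5; hence R_4(3) > 5.


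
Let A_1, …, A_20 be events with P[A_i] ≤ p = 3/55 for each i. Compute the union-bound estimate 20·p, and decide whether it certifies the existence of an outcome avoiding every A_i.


Union bound: P[∪_{i=1}^{20} A_i] ≤ Σ_i P[A_i] ≤ 20·p = 20·(3/55) = 12/11.
Numerically: 12/11 ≈ 1.091.
Is 12/11 < 1? NO.
Since the bound 12/11 is ≥ 1, the union bound is uninformative here; it does NOT by itself certify existence.

20·p = 12/11 ≈ 1.091; existence NOT certified by the union bound.


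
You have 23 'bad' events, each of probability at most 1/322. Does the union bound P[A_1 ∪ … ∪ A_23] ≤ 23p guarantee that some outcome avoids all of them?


Union bound: P[∪_{i=1}^{23} A_i] ≤ Σ_i P[A_i] ≤ 23·p = 23·(1/322) = 1/14.
Numerically: 1/14 ≈ 0.0714286.
Is 1/14 < 1? YES.
Since P[∪ A_i] ≤ 1/14 < 1, the complement has P[∩ A_i^c] ≥ 1 − 1/14 = 13/14 > 0, so some outcome avoids every A_i.

23·p = 1/14 ≈ 0.0714286; existence CERTIFIED by the union bound.


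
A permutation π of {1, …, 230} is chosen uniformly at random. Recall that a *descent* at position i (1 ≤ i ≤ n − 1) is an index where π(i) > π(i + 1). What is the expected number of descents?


Write X = Σ X_I over i = 1, …, 229, with X_I the indicator of one descent.
There are 229 indicators.
For each fixed i, the pair (π(i), π(i+1)) is a uniformly random ordered pair of distinct values from {1, …, 230}; by symmetry P[π(i) > π(i+1)] = 1/2.
By linearity: E[X] = 229 · (1/2) = (230 − 1) · (1/2) = 229/2 ≈ 114.5000.

E[X] = 229/2 = 114.5000.


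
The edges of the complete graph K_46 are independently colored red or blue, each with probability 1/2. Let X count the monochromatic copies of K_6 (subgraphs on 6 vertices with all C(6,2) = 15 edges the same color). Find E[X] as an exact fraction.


Let X = Σ_S X_S over the C(46, 6) = 9366819 subsets S of size 6, where X_S = 1 if the K_6 on S is monochromatic.
For a fixed S, the K_6 on S has C(6, 2) = 15 edges. P[all 15 edges red] = (1/2)^15, and likewise for blue, so P[monochromatic] = 2·(1/2)^15 = 2^{1 − 15} = 1/16384.
Summing: E[X] = C(46, 6) · 2^{1 − 15} = 9366819 · 1/16384 = 9366819/16384.
Numerically: E[X] ≈ 571.7053.

E[X] = C(46,6)·2^(1−C(6,2)) = 9366819/16384 ≈ 571.7053.


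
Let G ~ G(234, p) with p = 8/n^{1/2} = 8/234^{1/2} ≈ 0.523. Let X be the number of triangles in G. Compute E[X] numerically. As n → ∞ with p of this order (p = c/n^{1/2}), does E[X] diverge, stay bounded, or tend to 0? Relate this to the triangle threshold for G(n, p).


Number of potential triangles: C(234, 3) = 2108184.
Each occurs with probability p³ ≈ (0.523)³ ≈ 1.43036e-01.
By linearity: E[X] = C(234, 3)·p³ ≈ 2108184 · 1.43036e-01 ≈ 301546.775.
Since α = 1/2 < 1, p = c/n^{1/2} ≫ 1/n is above the triangle threshold p ~ 1/n. Asymptotically E[X] ~ (c³/6)·n^{3(1−α)} = (8³/6)·n^{1.5} → ∞; triangles are abundant w.h.p.

E[X] ≈ 301546.775; in regime p = Θ(1/n^{1/2}) E[X] diverges (above the triangle threshold p ~ 1/n).


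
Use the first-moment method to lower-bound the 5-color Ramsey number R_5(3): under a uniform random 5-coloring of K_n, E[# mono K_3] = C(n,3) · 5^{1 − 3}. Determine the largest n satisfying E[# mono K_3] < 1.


We need C(n, 3) · 5^{1 − 3} < 1, i.e. C(n, 3) < 5^{3 − 1} = 25.
Check values of n near the boundary:
  n = 3: C(3, 3) = 1; 1 < 25? YES
  n = 4: C(4, 3) = 4; 4 < 25? YES
  n = 5: C(5, 3) = 10; 10 < 25? YES
  n = 6: C(6, 3) = 20; 20 < 25? YES
  n = 7: C(7, 3) = 35; 35 < 25? NO
  n = 8: C(8, 3) = 56; 56 < 25? NO
The largest n with C(n, 3) < 25 is n = 6 (where E[X] = 4/5 ≈ 0.800000). Hence R_5(3) > 6, i.e. R_5(3) ≥ 7.

Largest n = 6; hence R_5(3) > 6.


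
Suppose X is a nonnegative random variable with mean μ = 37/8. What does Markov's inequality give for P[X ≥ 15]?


μ = E[X] = 37/8, a = 15.
Markov: P[X ≥ 15] ≤ μ/a = (37/8)/15 = 37/120.
Numerically: ≈ 0.308.
(Since a = 15 > μ = 4.625, the bound 37/120 is < 1 and informative.)

P[X ≥ 15] ≤ 37/120 ≈ 0.308.


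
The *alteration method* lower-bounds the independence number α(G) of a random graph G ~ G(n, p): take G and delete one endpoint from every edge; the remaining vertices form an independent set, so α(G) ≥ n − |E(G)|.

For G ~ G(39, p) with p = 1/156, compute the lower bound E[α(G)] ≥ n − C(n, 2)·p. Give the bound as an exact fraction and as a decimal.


E[|E(G)|] = C(39, 2)·p = 741 · (1/156) = 19/4.
E[α(G)] ≥ n − E[|E(G)|] = 39 − 19/4 = 137/4.
Numerically: ≈ 34.2500.
(This is only a lower bound; the true E[α(G)] may be larger.)

E[α(G)] ≥ 137/4 ≈ 34.2500.


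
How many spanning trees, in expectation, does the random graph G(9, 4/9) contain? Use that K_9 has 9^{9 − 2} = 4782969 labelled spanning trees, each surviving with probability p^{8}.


K_9 has 9^{9 − 2} = 4782969 labelled spanning trees.
For each such spanning tree H, let X_H = 1 if all 8 edges of H are present in G. Then P[X_H = 1] = p^{8} = (4/9)^{8} = 65536/43046721.
By linearity: E[X] = Σ_H E[X_H] = 4782969 · p^{8} = 4782969 · 65536/43046721 = 65536/9.
Numerically: E[X] ≈ 7282.

E[X] = 4782969 · (4/9)^{8} = 65536/9 ≈ 7282.


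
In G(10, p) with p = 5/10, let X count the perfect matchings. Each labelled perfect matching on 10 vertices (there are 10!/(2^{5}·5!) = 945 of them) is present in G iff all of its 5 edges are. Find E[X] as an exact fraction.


K_10 has 10!/(2^{5}·5!) = 945 labelled perfect matchings.
For each such perfect matching H, let X_H = 1 if all 5 edges of H are present in G. Then P[X_H = 1] = p^{5} = (1/2)^{5} = 1/32.
By linearity of expectation: E[X] = Σ_H E[X_H] = 945 · p^{5} = 945 · 1/32 = 945/32.
Numerically: E[X] ≈ 29.531.

E[X] = 945 · (1/2)^{5} = 945/32 ≈ 29.531.


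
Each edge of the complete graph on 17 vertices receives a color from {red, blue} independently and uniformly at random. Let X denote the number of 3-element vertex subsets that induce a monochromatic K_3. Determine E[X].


Let X = Σ_S X_S over the C(17, 3) = 680 subsets S of size 3, where X_S = 1 if the K_3 on S is monochromatic.
For a fixed S, the K_3 on S has C(3, 2) = 3 edges. P[all 3 edges red] = (1/2)^3, and likewise for blue, so P[monochromatic] = 2·(1/2)^3 = 2^{1 − 3} = 1/4.
By linearity of expectation: E[X] = C(17, 3) · 2^{1 − 3} = 680 · 1/4 = 170.
Numerically: E[X] ≈ 170.00000.

E[X] = C(17,3)·2^(1−C(3,2)) = 170 ≈ 170.00000.
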